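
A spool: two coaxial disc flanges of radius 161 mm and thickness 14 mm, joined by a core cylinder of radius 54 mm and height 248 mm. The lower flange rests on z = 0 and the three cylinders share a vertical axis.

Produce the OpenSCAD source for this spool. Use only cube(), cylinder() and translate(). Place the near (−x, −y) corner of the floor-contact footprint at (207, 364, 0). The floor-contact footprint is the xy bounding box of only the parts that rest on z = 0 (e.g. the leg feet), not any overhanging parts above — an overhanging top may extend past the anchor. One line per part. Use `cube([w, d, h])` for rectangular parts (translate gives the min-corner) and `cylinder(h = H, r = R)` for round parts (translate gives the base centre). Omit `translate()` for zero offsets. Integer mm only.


translate([368, 525, 0]) cylinder(h = 14, r = 161);
translate([368, 525, 14]) cylinder(h = 248, r = 54);
translate([368, 525, 262]) cylinder(h = 14, r = 161);


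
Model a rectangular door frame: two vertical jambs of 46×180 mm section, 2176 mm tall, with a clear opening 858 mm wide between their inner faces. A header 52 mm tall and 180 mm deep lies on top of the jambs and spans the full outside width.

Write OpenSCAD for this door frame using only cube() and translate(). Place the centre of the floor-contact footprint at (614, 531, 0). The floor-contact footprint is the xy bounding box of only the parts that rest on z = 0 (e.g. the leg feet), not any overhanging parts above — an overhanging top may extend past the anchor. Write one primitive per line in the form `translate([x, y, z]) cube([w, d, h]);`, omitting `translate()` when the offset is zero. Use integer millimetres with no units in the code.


translate([139, 441, 0]) cube([46, 180, 2176]);
translate([1043, 441, 0]) cube([46, 180, 2176]);
translate([139, 441, 2176]) cube([950, 180, 52]);


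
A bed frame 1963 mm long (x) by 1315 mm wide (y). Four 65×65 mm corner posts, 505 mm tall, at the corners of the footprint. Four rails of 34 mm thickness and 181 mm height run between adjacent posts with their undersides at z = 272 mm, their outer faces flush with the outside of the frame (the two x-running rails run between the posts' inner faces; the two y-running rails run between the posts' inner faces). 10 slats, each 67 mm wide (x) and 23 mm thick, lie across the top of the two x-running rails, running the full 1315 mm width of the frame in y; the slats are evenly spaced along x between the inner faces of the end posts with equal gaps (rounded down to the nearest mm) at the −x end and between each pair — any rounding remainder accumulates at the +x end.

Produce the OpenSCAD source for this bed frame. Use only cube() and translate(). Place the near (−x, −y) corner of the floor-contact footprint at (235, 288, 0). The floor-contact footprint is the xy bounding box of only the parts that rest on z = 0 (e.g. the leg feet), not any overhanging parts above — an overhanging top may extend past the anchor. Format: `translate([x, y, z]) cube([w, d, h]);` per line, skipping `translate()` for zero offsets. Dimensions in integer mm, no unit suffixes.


// slat z = rail_z + rail_h = 272 + 181 = 453
// slat gap = ⌊(1833 − 10·67) / 11⌋ = 105
translate([235, 288, 0]) cube([65, 65, 505]);
translate([235, 1538, 0]) cube([65, 65, 505]);
translate([2133, 288, 0]) cube([65, 65, 505]);
translate([2133, 1538, 0]) cube([65, 65, 505]);
translate([300, 288, 272]) cube([1833, 34, 181]);
translate([300, 1569, 272]) cube([1833, 34, 181]);
translate([235, 353, 272]) cube([34, 1185, 181]);
translate([2164, 353, 272]) cube([34, 1185, 181]);
translate([405, 288, 453]) cube([67, 1315, 23]);
translate([577, 288, 453]) cube([67, 1315, 23]);
translate([749, 288, 453]) cube([67, 1315, 23]);
translate([921, 288, 453]) cube([67, 1315, 23]);
translate([1093, 288, 453]) cube([67, 1315, 23]);
translate([1265, 288, 453]) cube([67, 1315, 23]);
translate([1437, 288, 453]) cube([67, 1315, 23]);
translate([1609, 288, 453]) cube([67, 1315, 23]);
translate([1781, 288, 453]) cube([67, 1315, 23]);
translate([1953, 288, 453]) cube([67, 1315, 23]);


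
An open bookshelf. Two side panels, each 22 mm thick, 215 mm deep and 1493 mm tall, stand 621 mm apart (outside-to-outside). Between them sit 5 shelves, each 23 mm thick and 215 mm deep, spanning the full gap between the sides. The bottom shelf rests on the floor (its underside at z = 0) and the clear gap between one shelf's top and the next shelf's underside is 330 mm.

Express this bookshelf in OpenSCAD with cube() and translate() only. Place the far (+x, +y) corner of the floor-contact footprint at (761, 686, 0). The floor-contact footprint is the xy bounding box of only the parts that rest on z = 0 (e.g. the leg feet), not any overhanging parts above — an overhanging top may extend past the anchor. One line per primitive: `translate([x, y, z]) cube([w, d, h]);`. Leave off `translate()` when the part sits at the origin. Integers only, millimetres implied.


translate([140, 471, 0]) cube([22, 215, 1493]);
translate([739, 471, 0]) cube([22, 215, 1493]);
translate([162, 471, 0]) cube([577, 215, 23]);
translate([162, 471, 353]) cube([577, 215, 23]);
translate([162, 471, 706]) cube([577, 215, 23]);
translate([162, 471, 1059]) cube([577, 215, 23]);
translate([162, 471, 1412]) cube([577, 215, 23]);


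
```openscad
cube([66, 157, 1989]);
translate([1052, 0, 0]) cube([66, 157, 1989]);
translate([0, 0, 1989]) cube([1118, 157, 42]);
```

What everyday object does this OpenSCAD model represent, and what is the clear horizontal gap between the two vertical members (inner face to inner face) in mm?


A door frame. The clear opening width is 986 mm.

Two 1989 mm tall posts with a header on top — a door frame. The left jamb is 66 mm wide at x = 0; the right jamb starts at x = 1052. The clear opening is 1052 − 66 = 986 mm.


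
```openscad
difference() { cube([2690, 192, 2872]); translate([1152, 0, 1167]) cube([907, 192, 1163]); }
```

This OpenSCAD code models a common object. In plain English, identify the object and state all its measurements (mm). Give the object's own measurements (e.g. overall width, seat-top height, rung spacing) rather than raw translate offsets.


A wall 2690 mm long (x), 192 mm thick (y), 2872 mm tall, with a rectangular window opening cut through it. The opening is 907 mm wide and 1163 mm tall; its sill is at z = 1167 mm and its near (−x) edge is 1152 mm from the wall's −x end. The opening passes through the full wall thickness.


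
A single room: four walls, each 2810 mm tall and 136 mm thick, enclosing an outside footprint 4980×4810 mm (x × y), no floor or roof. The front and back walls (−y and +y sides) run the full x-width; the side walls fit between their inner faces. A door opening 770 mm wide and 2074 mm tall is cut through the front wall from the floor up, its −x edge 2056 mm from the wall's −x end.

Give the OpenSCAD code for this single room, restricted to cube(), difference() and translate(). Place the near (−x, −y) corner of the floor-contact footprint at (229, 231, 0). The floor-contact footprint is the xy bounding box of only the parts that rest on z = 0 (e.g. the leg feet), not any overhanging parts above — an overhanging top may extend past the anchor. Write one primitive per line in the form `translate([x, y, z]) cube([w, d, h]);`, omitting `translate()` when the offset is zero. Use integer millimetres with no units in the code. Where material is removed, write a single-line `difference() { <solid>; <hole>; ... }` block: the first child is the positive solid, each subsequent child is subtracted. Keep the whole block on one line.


difference() { translate([229, 231, 0]) cube([4980, 136, 2810]); translate([2285, 231, 0]) cube([770, 136, 2074]); }
translate([229, 4905, 0]) cube([4980, 136, 2810]);
translate([229, 367, 0]) cube([136, 4538, 2810]);
translate([5073, 367, 0]) cube([136, 4538, 2810]);


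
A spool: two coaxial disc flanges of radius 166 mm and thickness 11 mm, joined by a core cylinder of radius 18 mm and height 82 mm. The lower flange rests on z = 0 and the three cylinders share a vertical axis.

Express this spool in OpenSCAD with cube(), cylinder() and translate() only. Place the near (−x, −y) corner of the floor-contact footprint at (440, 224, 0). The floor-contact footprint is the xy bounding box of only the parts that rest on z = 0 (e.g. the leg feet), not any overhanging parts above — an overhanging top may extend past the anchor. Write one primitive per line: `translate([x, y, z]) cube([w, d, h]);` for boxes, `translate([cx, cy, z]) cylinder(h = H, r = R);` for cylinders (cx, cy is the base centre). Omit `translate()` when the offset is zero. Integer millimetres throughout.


translate([606, 390, 0]) cylinder(h = 11, r = 166);
translate([606, 390, 11]) cylinder(h = 82, r = 18);
translate([606, 390, 93]) cylinder(h = 11, r = 166);


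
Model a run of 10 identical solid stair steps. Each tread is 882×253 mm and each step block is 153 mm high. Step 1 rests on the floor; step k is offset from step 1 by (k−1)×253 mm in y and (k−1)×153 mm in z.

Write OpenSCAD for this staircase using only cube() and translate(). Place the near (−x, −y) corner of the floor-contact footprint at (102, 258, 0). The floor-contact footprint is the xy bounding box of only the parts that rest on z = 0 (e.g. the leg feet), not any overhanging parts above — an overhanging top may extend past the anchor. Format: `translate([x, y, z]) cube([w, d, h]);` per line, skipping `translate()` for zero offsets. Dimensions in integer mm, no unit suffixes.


translate([102, 258, 0]) cube([882, 253, 153]);
translate([102, 511, 153]) cube([882, 253, 153]);
translate([102, 764, 306]) cube([882, 253, 153]);
translate([102, 1017, 459]) cube([882, 253, 153]);
translate([102, 1270, 612]) cube([882, 253, 153]);
translate([102, 1523, 765]) cube([882, 253, 153]);
translate([102, 1776, 918]) cube([882, 253, 153]);
translate([102, 2029, 1071]) cube([882, 253, 153]);
translate([102, 2282, 1224]) cube([882, 253, 153]);
translate([102, 2535, 1377]) cube([882, 253, 153]);


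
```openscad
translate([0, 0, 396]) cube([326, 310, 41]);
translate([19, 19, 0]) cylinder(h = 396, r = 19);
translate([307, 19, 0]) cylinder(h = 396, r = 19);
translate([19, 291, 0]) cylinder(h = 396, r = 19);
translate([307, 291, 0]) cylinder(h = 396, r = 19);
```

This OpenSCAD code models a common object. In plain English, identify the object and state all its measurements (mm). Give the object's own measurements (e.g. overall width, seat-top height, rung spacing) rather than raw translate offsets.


A simple wooden stool: a rectangular seat 326 mm (x) by 310 mm (y), 41 mm thick, top face at z = 437 mm, on four round legs, each 38 mm in diameter. The legs rest on z = 0, each leg's axis is inset half a diameter from the nearest pair of seat edges (so the leg's bounding box is flush with the corner).


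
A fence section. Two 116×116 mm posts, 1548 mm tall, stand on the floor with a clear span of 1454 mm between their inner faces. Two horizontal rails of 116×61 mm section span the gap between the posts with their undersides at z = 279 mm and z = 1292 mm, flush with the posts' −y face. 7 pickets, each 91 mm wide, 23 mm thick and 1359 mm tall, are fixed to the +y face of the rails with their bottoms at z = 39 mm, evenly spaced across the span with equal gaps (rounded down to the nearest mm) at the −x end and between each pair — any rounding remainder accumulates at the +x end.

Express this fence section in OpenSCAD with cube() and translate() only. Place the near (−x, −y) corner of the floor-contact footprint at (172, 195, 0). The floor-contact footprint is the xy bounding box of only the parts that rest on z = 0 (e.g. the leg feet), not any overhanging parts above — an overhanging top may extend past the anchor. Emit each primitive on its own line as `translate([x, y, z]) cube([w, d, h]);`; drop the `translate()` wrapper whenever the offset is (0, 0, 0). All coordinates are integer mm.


translate([172, 195, 0]) cube([116, 116, 1548]);
translate([1742, 195, 0]) cube([116, 116, 1548]);
translate([288, 195, 279]) cube([1454, 116, 61]);
translate([288, 195, 1292]) cube([1454, 116, 61]);
translate([390, 311, 39]) cube([91, 23, 1359]);
translate([583, 311, 39]) cube([91, 23, 1359]);
translate([776, 311, 39]) cube([91, 23, 1359]);
translate([969, 311, 39]) cube([91, 23, 1359]);
translate([1162, 311, 39]) cube([91, 23, 1359]);
translate([1355, 311, 39]) cube([91, 23, 1359]);
translate([1548, 311, 39]) cube([91, 23, 1359]);


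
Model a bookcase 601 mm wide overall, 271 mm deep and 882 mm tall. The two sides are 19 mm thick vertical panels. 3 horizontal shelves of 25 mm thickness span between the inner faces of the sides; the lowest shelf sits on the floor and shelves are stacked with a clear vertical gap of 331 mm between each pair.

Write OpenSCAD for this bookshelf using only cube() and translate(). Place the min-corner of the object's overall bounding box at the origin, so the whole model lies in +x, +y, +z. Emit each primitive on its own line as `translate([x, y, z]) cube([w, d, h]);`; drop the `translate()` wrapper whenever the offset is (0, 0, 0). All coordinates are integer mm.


cube([19, 271, 882]);
translate([582, 0, 0]) cube([19, 271, 882]);
translate([19, 0, 0]) cube([563, 271, 25]);
translate([19, 0, 356]) cube([563, 271, 25]);
translate([19, 0, 712]) cube([563, 271, 25]);


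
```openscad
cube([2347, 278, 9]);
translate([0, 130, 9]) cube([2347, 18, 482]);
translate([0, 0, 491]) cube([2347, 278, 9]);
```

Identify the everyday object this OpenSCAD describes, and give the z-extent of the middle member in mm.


An I-beam. The web height is 482 mm.

Two wide flanges with a thin centred web — an I-beam. Overall 500 mm minus two 9 mm flanges gives a web of 500 − 2·9 = 482 mm.


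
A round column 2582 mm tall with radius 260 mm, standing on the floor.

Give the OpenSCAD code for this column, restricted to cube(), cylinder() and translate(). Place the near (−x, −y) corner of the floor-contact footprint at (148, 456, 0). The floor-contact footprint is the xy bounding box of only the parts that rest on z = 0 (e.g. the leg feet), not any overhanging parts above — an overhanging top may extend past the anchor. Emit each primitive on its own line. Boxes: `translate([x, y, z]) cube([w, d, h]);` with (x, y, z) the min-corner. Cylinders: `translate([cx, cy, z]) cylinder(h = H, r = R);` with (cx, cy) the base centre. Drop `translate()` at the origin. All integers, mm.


translate([408, 716, 0]) cylinder(h = 2582, r = 260);


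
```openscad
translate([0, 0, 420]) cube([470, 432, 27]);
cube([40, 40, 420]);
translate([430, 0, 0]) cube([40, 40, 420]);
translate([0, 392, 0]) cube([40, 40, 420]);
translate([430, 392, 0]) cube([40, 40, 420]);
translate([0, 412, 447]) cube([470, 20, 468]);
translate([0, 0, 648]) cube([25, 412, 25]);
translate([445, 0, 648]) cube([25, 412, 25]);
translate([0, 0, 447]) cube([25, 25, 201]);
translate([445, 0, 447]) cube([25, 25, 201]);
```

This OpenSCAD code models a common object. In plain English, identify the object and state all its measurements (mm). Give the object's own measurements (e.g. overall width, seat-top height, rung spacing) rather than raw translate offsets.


A chair. The seat is a 470×432×27 mm slab with its top at z = 447 mm, on four 40×40 mm corner legs (flush with the seat edges, standing on z = 0). A flat backrest 20 mm thick, 468 mm tall, spans the full seat width and rises from the seat top along its +y edge, rear face flush with the rear of the seat. Two armrests of 25×25 mm section run along each side from the seat's front edge to the front of the backrest, top faces 226 mm above the seat top and outer faces flush with the seat's x-edges; a 25×25 mm post under the front of each armrest stands on the seat at the front corner.


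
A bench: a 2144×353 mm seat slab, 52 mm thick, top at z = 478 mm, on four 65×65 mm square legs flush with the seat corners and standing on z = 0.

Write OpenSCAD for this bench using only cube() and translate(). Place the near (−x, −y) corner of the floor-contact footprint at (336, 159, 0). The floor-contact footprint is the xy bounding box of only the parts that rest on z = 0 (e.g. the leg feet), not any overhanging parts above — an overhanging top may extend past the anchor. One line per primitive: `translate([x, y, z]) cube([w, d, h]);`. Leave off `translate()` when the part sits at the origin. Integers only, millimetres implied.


translate([336, 159, 426]) cube([2144, 353, 52]);
translate([336, 159, 0]) cube([65, 65, 426]);
translate([336, 447, 0]) cube([65, 65, 426]);
translate([2415, 159, 0]) cube([65, 65, 426]);
translate([2415, 447, 0]) cube([65, 65, 426]);


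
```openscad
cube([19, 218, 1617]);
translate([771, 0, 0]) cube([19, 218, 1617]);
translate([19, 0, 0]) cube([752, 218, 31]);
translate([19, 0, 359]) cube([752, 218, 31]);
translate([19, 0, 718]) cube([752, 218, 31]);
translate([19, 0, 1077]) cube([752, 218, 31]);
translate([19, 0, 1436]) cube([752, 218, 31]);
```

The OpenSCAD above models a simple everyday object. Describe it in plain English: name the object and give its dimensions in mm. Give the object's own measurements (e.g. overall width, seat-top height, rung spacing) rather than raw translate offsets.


An open bookshelf. Two side panels, each 19 mm thick, 218 mm deep and 1617 mm tall, stand 790 mm apart (outside-to-outside). Between them sit 5 shelves, each 31 mm thick and 218 mm deep, spanning the full gap between the sides. The bottom shelf rests on the floor (its underside at z = 0) and the clear gap between one shelf's top and the next shelf's underside is 328 mm.


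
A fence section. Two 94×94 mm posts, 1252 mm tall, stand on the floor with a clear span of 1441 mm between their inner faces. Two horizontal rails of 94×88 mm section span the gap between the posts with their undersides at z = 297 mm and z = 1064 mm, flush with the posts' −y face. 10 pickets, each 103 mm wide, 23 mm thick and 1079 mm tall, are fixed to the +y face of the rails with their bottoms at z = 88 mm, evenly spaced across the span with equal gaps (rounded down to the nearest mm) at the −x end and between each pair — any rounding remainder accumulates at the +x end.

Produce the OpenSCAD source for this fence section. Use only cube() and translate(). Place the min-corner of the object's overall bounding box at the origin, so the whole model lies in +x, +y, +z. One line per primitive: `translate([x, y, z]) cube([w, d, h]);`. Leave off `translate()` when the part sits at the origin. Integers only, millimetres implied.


cube([94, 94, 1252]);
translate([1535, 0, 0]) cube([94, 94, 1252]);
translate([94, 0, 297]) cube([1441, 94, 88]);
translate([94, 0, 1064]) cube([1441, 94, 88]);
translate([131, 94, 88]) cube([103, 23, 1079]);
translate([271, 94, 88]) cube([103, 23, 1079]);
translate([411, 94, 88]) cube([103, 23, 1079]);
translate([551, 94, 88]) cube([103, 23, 1079]);
translate([691, 94, 88]) cube([103, 23, 1079]);
translate([831, 94, 88]) cube([103, 23, 1079]);
translate([971, 94, 88]) cube([103, 23, 1079]);
translate([1111, 94, 88]) cube([103, 23, 1079]);
translate([1251, 94, 88]) cube([103, 23, 1079]);
translate([1391, 94, 88]) cube([103, 23, 1079]);


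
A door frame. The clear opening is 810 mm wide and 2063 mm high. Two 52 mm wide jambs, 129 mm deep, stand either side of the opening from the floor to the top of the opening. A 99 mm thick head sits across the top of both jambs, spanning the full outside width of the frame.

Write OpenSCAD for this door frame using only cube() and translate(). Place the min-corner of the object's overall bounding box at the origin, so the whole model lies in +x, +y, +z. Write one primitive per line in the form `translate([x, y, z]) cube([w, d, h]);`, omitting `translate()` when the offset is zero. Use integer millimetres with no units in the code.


cube([52, 129, 2063]);
translate([862, 0, 0]) cube([52, 129, 2063]);
translate([0, 0, 2063]) cube([914, 129, 99]);


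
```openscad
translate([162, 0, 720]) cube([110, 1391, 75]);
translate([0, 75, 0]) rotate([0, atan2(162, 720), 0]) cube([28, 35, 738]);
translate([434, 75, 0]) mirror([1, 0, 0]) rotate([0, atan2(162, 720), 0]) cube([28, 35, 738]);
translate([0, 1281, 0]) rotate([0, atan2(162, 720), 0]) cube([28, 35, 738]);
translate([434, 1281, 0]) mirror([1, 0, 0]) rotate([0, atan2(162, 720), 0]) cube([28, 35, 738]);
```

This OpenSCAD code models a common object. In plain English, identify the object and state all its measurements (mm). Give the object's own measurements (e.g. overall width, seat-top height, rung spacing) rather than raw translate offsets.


A sawhorse. A 110×1391×75 mm beam (x, y, z) sits on two A-frame leg pairs. Each pair is two raked legs of 28×35 mm section (35 mm along y) splaying symmetrically in x. Each leg rises 720 mm vertically over 162 mm of horizontal reach and is 738 mm long along its own axis. Every leg's outer bottom edge rests on the floor and its outer top edge meets a bottom edge of the beam — the left legs (tilting toward +x) meet the beam's −x bottom edge, the right legs (their mirror images, tilting toward −x) meet its +x bottom edge — so the leg tops tuck under the beam, the beam's underside is 720 mm above the floor, and the feet are 434 mm apart outside-to-outside with the beam centred between them. The two leg pairs are set in 75 mm from either end of the beam.


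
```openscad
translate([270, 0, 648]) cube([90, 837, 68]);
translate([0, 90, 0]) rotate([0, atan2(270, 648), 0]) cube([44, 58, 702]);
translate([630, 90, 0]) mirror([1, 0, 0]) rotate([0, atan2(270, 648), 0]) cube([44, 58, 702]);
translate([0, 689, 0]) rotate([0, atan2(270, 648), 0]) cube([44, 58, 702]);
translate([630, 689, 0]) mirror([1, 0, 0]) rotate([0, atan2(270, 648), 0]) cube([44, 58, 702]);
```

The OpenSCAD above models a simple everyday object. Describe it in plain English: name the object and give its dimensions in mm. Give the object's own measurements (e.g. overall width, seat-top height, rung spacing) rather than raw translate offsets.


A sawhorse. A 90×837×68 mm beam (x, y, z) sits on two A-frame leg pairs. Each pair is two raked legs of 44×58 mm section (58 mm along y) splaying symmetrically in x. Each leg rises 648 mm vertically over 270 mm of horizontal reach and is 702 mm long along its own axis. Every leg's outer bottom edge rests on the floor and its outer top edge meets a bottom edge of the beam — the left legs (tilting toward +x) meet the beam's −x bottom edge, the right legs (their mirror images, tilting toward −x) meet its +x bottom edge — so the leg tops tuck under the beam, the beam's underside is 648 mm above the floor, and the feet are 630 mm apart outside-to-outside with the beam centred between them. The two leg pairs are set in 90 mm from either end of the beam.


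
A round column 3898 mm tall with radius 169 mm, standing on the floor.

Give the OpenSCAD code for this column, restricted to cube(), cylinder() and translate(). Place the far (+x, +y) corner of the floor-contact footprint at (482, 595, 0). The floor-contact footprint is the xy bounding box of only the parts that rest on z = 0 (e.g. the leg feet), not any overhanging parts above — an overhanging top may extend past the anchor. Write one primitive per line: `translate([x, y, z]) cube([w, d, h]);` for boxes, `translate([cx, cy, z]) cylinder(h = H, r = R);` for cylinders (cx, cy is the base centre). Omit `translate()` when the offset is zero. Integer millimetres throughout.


translate([313, 426, 0]) cylinder(h = 3898, r = 169);


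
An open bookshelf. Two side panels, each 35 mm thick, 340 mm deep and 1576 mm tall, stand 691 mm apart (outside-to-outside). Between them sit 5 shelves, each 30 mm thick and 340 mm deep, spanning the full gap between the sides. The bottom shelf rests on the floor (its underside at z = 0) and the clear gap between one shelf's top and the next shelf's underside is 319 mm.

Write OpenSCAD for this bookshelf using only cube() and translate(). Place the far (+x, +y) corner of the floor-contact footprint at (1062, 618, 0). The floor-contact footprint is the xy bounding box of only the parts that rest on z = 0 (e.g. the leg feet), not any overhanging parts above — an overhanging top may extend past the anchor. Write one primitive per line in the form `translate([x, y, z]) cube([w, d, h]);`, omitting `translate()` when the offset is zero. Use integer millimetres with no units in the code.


translate([371, 278, 0]) cube([35, 340, 1576]);
translate([1027, 278, 0]) cube([35, 340, 1576]);
translate([406, 278, 0]) cube([621, 340, 30]);
translate([406, 278, 349]) cube([621, 340, 30]);
translate([406, 278, 698]) cube([621, 340, 30]);
translate([406, 278, 1047]) cube([621, 340, 30]);
translate([406, 278, 1396]) cube([621, 340, 30]);


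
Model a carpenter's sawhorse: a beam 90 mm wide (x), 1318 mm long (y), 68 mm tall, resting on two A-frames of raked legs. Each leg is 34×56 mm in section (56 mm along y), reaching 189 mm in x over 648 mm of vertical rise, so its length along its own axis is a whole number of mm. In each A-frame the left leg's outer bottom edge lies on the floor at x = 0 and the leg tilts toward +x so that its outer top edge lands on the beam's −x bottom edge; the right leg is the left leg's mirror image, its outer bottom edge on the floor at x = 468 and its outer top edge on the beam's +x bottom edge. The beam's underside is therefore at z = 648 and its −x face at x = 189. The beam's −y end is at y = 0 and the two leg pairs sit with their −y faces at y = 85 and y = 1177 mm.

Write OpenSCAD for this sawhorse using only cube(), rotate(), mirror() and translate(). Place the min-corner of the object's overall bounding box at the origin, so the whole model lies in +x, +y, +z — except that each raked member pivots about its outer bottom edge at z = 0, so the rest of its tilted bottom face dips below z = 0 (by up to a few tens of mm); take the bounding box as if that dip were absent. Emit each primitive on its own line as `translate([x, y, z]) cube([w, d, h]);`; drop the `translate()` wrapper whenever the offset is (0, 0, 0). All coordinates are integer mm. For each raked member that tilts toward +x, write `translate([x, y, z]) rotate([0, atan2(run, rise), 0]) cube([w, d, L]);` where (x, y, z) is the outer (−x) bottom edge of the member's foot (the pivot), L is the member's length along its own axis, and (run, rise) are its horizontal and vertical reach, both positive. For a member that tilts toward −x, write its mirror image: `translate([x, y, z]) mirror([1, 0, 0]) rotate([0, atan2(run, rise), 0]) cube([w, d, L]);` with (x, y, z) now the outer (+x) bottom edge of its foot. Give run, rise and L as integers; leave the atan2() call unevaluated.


translate([189, 0, 648]) cube([90, 1318, 68]);
translate([0, 85, 0]) rotate([0, atan2(189, 648), 0]) cube([34, 56, 675]);
translate([468, 85, 0]) mirror([1, 0, 0]) rotate([0, atan2(189, 648), 0]) cube([34, 56, 675]);
translate([0, 1177, 0]) rotate([0, atan2(189, 648), 0]) cube([34, 56, 675]);
translate([468, 1177, 0]) mirror([1, 0, 0]) rotate([0, atan2(189, 648), 0]) cube([34, 56, 675]);


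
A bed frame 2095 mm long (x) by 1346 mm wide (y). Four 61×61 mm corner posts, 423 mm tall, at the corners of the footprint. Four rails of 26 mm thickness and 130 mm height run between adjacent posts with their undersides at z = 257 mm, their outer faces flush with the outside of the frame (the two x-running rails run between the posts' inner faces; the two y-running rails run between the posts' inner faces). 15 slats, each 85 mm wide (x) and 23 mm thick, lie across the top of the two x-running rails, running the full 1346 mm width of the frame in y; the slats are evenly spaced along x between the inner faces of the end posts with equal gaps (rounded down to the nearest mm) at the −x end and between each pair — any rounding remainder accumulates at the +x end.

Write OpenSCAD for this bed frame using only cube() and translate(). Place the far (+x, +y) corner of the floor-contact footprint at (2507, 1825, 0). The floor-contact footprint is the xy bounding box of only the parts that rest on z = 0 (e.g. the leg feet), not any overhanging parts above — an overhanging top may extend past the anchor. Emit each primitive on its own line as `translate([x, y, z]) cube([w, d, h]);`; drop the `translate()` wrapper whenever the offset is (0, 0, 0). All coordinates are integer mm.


translate([412, 479, 0]) cube([61, 61, 423]);
translate([412, 1764, 0]) cube([61, 61, 423]);
translate([2446, 479, 0]) cube([61, 61, 423]);
translate([2446, 1764, 0]) cube([61, 61, 423]);
translate([473, 479, 257]) cube([1973, 26, 130]);
translate([473, 1799, 257]) cube([1973, 26, 130]);
translate([412, 540, 257]) cube([26, 1224, 130]);
translate([2481, 540, 257]) cube([26, 1224, 130]);
translate([516, 479, 387]) cube([85, 1346, 23]);
translate([644, 479, 387]) cube([85, 1346, 23]);
translate([772, 479, 387]) cube([85, 1346, 23]);
translate([900, 479, 387]) cube([85, 1346, 23]);
translate([1028, 479, 387]) cube([85, 1346, 23]);
translate([1156, 479, 387]) cube([85, 1346, 23]);
translate([1284, 479, 387]) cube([85, 1346, 23]);
translate([1412, 479, 387]) cube([85, 1346, 23]);
translate([1540, 479, 387]) cube([85, 1346, 23]);
translate([1668, 479, 387]) cube([85, 1346, 23]);
translate([1796, 479, 387]) cube([85, 1346, 23]);
translate([1924, 479, 387]) cube([85, 1346, 23]);
translate([2052, 479, 387]) cube([85, 1346, 23]);
translate([2180, 479, 387]) cube([85, 1346, 23]);
translate([2308, 479, 387]) cube([85, 1346, 23]);


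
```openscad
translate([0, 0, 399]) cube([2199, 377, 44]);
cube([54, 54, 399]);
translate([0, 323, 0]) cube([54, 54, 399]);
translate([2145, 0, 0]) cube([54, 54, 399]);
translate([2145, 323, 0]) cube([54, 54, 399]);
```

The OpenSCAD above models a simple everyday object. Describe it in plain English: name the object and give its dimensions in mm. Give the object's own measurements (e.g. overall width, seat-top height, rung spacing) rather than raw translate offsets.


A long wooden bench with a 2199 mm (x) × 377 mm (y) seat, 44 mm thick, its top surface 443 mm above the floor. Four 54 mm square legs at the seat corners, flush with the edges, run from z = 0 to the seat underside.


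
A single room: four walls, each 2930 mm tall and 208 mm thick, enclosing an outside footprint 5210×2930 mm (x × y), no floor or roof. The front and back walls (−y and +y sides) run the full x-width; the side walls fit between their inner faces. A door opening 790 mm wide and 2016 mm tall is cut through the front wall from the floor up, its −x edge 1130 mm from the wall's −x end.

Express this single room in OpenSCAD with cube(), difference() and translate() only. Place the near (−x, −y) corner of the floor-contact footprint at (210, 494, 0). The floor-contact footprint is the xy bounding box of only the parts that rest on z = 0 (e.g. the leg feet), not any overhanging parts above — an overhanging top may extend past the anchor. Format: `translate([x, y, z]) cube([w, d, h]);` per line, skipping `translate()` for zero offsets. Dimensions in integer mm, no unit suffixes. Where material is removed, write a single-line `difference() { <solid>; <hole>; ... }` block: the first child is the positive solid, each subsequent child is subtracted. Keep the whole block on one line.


difference() { translate([210, 494, 0]) cube([5210, 208, 2930]); translate([1340, 494, 0]) cube([790, 208, 2016]); }
translate([210, 3216, 0]) cube([5210, 208, 2930]);
translate([210, 702, 0]) cube([208, 2514, 2930]);
translate([5212, 702, 0]) cube([208, 2514, 2930]);


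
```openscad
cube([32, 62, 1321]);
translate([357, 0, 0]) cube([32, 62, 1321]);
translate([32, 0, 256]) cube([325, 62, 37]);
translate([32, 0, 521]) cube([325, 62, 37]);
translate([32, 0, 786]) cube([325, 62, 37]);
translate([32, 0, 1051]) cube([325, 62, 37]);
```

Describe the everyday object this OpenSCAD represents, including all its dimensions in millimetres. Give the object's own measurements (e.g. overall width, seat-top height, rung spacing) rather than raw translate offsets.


A straight ladder. Two 32×62 mm vertical rails, 1321 mm tall, stand 389 mm apart (outside-to-outside) with their front faces coplanar on the −y side. 4 rungs, each 62 mm deep and 37 mm tall, span between the inner faces of the rails, front faces flush with the rails. The lowest rung's underside is at z = 256 mm and rungs are spaced 265 mm apart (underside to underside).


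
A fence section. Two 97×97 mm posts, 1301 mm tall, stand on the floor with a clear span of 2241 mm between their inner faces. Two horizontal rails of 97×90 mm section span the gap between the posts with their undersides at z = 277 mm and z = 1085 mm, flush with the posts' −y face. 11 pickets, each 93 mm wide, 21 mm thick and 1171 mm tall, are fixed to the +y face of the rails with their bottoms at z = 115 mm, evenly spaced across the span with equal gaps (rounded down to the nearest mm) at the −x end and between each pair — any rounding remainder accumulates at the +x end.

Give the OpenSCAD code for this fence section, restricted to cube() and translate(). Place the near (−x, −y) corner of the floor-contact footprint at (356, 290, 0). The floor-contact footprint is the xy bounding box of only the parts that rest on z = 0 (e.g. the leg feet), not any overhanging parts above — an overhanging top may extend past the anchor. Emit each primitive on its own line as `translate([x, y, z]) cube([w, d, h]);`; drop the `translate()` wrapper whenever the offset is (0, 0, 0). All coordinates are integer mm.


translate([356, 290, 0]) cube([97, 97, 1301]);
translate([2694, 290, 0]) cube([97, 97, 1301]);
translate([453, 290, 277]) cube([2241, 97, 90]);
translate([453, 290, 1085]) cube([2241, 97, 90]);
translate([554, 387, 115]) cube([93, 21, 1171]);
translate([748, 387, 115]) cube([93, 21, 1171]);
translate([942, 387, 115]) cube([93, 21, 1171]);
translate([1136, 387, 115]) cube([93, 21, 1171]);
translate([1330, 387, 115]) cube([93, 21, 1171]);
translate([1524, 387, 115]) cube([93, 21, 1171]);
translate([1718, 387, 115]) cube([93, 21, 1171]);
translate([1912, 387, 115]) cube([93, 21, 1171]);
translate([2106, 387, 115]) cube([93, 21, 1171]);
translate([2300, 387, 115]) cube([93, 21, 1171]);
translate([2494, 387, 115]) cube([93, 21, 1171]);


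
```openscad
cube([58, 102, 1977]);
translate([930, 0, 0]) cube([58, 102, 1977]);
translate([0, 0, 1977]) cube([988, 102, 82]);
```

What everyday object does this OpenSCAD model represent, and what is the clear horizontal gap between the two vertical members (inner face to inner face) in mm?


A door frame. The clear opening width is 872 mm.

Two 1977 mm tall posts with a header on top — a door frame. The left jamb is 58 mm wide at x = 0; the right jamb starts at x = 930. The clear opening is 930 − 58 = 872 mm.


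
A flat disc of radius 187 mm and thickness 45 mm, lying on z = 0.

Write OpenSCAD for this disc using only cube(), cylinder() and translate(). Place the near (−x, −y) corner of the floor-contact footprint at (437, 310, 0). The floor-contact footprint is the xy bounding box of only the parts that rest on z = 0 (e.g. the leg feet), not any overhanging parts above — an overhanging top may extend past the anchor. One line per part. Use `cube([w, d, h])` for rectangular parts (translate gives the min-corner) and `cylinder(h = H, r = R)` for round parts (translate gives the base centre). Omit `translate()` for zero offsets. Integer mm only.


translate([624, 497, 0]) cylinder(h = 45, r = 187);


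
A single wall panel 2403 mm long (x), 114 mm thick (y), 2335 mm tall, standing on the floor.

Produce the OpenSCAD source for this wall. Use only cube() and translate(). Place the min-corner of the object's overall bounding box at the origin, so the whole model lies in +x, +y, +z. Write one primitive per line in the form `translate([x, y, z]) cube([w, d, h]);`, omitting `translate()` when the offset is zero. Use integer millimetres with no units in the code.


cube([2403, 114, 2335]);


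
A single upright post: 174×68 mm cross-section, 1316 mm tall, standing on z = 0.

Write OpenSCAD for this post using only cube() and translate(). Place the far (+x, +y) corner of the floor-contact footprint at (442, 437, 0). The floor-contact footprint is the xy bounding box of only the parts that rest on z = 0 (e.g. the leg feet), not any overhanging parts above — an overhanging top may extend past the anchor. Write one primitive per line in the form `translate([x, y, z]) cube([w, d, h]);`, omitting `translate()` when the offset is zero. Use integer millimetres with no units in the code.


translate([268, 369, 0]) cube([174, 68, 1316]);


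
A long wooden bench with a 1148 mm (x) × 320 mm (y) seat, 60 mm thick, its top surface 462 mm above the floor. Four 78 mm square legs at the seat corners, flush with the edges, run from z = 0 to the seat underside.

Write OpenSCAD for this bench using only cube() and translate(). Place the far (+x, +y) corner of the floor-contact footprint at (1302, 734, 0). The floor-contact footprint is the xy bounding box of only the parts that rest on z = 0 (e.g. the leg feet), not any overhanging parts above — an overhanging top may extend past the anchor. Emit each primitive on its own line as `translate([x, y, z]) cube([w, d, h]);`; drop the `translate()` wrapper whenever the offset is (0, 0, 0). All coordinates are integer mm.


translate([154, 414, 402]) cube([1148, 320, 60]);
translate([154, 414, 0]) cube([78, 78, 402]);
translate([154, 656, 0]) cube([78, 78, 402]);
translate([1224, 414, 0]) cube([78, 78, 402]);
translate([1224, 656, 0]) cube([78, 78, 402]);


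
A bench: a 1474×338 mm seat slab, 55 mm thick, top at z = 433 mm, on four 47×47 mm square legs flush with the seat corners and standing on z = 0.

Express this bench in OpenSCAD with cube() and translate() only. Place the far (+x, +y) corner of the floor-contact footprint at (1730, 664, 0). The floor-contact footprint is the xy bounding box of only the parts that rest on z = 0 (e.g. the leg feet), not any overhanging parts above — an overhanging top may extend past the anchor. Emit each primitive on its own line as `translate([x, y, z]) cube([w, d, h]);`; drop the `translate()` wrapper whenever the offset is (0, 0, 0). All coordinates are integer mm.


translate([256, 326, 378]) cube([1474, 338, 55]);
translate([256, 326, 0]) cube([47, 47, 378]);
translate([256, 617, 0]) cube([47, 47, 378]);
translate([1683, 326, 0]) cube([47, 47, 378]);
translate([1683, 617, 0]) cube([47, 47, 378]);


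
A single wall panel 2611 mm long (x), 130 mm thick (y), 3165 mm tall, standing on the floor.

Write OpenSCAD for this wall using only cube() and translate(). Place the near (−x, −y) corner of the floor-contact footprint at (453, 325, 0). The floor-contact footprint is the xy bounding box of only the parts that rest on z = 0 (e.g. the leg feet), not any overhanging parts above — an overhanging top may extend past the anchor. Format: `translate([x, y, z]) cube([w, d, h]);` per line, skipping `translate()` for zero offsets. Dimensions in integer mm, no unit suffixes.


translate([453, 325, 0]) cube([2611, 130, 3165]);


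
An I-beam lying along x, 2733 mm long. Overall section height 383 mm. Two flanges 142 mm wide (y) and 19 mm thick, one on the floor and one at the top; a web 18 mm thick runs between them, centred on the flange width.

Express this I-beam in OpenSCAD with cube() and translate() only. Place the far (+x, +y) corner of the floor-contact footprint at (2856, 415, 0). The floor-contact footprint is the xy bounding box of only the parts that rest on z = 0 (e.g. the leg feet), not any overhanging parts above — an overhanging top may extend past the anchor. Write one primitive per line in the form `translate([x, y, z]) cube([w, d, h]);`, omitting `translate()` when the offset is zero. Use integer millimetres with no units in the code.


translate([123, 273, 0]) cube([2733, 142, 19]);
translate([123, 335, 19]) cube([2733, 18, 345]);
translate([123, 273, 364]) cube([2733, 142, 19]);


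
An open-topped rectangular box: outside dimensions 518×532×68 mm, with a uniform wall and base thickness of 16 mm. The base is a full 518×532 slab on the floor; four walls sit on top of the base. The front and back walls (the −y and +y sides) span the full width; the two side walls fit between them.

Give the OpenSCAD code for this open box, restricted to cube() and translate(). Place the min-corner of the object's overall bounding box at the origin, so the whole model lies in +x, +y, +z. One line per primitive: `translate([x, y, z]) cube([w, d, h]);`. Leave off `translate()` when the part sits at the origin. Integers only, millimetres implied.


cube([518, 532, 16]);
translate([0, 0, 16]) cube([518, 16, 52]);
translate([0, 516, 16]) cube([518, 16, 52]);
translate([0, 16, 16]) cube([16, 500, 52]);
translate([502, 16, 16]) cube([16, 500, 52]);
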